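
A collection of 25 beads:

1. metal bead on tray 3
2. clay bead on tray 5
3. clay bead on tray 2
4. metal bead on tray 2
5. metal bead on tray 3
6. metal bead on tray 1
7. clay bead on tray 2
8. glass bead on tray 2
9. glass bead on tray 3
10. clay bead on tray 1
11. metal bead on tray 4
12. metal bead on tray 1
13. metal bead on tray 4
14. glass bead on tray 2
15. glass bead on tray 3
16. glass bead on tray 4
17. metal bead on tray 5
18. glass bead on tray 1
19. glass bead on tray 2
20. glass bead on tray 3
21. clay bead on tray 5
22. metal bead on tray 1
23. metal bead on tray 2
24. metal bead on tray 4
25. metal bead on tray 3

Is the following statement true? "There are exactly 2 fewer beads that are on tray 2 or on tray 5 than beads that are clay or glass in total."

False

|beads on tray 2 or on tray 5| = 10.
|beads that are clay or glass| = 13.
The claim requires 13 − 10 (= 3) to equal 2, which does not hold.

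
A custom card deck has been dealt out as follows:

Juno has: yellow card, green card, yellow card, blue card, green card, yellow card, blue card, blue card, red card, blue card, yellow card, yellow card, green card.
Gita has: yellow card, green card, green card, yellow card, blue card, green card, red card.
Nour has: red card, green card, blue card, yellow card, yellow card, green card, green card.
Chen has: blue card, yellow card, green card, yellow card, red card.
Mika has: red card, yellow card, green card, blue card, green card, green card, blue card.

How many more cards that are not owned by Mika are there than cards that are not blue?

cards that are not owned by Mika: 32.
cards that are not blue: 30.
32 − 30 = 2.

2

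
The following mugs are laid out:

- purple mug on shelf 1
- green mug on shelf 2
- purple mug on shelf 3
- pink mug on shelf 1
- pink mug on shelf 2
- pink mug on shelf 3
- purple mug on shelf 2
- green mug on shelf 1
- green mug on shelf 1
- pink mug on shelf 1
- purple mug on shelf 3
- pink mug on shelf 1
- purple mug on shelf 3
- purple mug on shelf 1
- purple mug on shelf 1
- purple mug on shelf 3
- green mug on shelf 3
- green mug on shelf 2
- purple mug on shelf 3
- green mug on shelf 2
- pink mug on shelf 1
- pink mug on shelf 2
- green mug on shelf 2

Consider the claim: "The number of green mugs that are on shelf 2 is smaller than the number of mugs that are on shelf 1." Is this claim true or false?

True

green mugs on shelf 2: 4.
mugs on shelf 1: 9.
The claim requires 4 < 9, which holds.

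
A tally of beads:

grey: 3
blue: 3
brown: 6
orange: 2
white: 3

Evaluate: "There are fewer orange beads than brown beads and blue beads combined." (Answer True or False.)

There are 2 orange beads.
brown beads: 6; blue beads: 3; combined: 6 + 3 = 9.
The claim requires 2 < 9, which holds.

True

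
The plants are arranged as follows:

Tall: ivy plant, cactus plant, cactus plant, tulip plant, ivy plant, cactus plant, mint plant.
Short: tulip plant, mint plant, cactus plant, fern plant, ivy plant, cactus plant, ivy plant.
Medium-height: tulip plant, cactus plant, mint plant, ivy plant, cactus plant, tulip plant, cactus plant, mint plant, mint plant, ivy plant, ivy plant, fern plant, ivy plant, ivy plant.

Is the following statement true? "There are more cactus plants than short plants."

|cactus plants| = 8.
|short plants| = 7.
The claim requires 8 > 7, which holds.

True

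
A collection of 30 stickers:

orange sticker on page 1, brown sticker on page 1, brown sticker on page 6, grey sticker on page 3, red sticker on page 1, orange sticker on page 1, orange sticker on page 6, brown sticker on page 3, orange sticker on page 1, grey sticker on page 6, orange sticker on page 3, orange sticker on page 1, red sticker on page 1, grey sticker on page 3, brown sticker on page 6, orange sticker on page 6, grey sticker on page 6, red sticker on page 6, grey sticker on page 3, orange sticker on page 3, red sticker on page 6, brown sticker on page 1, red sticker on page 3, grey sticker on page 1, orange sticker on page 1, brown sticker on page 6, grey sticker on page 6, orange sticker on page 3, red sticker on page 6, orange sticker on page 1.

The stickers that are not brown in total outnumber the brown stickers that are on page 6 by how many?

stickers that are not brown: 24.
brown stickers on page 6: 3.
24 − 3 = 21.

21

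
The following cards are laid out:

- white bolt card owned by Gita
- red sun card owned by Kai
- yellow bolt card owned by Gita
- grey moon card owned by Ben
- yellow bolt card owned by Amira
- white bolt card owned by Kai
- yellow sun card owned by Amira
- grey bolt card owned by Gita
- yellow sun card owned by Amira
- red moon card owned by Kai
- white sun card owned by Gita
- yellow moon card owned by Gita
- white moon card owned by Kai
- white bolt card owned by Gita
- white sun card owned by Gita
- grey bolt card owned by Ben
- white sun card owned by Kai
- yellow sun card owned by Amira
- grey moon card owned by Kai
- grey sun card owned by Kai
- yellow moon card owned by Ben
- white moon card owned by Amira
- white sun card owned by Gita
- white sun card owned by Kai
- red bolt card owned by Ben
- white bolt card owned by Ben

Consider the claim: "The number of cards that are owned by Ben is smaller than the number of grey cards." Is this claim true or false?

|cards owned by Ben| = 5.
|grey cards| = 5.
The claim requires 5 < 5, which does not hold.

False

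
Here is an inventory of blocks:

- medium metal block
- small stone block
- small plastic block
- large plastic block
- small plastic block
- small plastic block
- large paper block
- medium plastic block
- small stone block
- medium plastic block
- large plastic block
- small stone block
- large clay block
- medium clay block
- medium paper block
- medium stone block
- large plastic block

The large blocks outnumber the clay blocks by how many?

large blocks: 5.
clay blocks: 2.
5 − 2 = 3.

3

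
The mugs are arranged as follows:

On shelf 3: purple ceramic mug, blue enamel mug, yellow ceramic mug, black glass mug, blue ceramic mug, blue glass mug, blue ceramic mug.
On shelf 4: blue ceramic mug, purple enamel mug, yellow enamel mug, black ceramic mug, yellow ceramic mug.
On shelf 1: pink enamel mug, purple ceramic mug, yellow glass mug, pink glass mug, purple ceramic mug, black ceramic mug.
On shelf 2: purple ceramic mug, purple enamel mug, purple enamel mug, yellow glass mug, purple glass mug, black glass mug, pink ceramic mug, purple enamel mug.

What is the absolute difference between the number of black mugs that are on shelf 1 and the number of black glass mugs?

black mugs on shelf 1: 1. black glass mugs: 2.
|1 − 2| = 2 − 1 = 1.

1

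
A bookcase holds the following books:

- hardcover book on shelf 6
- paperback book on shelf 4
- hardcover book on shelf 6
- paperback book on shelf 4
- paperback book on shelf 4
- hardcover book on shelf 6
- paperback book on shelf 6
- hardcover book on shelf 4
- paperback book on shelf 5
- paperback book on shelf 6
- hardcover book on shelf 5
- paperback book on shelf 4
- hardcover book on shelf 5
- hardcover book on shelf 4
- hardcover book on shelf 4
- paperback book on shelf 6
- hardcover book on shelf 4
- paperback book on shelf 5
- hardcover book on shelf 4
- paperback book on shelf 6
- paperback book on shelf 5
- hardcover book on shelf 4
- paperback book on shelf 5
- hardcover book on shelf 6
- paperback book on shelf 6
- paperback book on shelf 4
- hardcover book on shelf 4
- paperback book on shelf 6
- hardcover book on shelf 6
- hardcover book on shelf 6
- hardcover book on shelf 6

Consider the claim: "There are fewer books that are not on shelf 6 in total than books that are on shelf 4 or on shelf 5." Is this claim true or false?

False

There are 18 books that are not on shelf 6.
There are 18 books on shelf 4 or on shelf 5.
The claim requires 18 < 18, which does not hold.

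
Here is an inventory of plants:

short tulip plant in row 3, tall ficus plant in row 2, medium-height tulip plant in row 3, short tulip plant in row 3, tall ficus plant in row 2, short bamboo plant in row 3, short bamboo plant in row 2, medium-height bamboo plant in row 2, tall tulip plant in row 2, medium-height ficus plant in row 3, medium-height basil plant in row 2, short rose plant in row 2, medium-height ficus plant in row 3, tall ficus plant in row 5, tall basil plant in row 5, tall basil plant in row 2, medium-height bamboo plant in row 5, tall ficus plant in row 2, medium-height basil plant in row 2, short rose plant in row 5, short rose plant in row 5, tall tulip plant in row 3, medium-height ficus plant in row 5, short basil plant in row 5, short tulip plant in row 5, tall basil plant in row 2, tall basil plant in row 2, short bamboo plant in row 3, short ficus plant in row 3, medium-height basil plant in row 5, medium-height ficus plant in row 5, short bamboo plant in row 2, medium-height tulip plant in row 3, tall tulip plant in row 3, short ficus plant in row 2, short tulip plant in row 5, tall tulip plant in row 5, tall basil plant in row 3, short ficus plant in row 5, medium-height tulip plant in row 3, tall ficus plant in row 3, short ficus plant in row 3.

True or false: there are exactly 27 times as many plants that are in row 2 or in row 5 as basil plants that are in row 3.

There are 27 plants in row 2 or in row 5.
There is 1 basil plant in row 3.
The claim requires 27 = 27 × 1 = 27, which holds.

True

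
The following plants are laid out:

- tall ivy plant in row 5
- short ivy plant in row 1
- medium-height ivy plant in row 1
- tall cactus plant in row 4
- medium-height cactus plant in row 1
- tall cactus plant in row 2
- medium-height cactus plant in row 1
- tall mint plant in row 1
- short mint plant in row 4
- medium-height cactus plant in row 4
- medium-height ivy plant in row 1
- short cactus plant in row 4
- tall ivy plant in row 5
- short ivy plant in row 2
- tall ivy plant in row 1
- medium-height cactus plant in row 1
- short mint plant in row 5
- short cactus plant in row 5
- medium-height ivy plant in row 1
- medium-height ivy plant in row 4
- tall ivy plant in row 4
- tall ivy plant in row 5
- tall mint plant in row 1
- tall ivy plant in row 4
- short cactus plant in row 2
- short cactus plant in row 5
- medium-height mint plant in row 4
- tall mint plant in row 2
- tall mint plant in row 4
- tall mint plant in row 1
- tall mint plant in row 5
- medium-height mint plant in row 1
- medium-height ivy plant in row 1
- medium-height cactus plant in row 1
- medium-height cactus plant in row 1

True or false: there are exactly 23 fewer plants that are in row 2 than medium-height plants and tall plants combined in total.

plants in row 2: 4.
medium-height plants: 13; tall plants: 14; combined: 13 + 14 = 27.
The claim requires 27 − 4 (= 23) to equal 23, which holds.

True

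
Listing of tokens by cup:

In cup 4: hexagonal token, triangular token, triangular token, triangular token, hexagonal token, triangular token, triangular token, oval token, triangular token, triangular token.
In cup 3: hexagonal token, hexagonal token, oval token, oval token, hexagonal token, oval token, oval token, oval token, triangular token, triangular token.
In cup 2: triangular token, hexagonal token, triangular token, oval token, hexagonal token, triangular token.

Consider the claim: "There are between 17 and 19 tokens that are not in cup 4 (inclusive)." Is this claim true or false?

False

tokens that are not in cup 4: 16.
The claim requires 17 ≤ 16 ≤ 19, which does not hold.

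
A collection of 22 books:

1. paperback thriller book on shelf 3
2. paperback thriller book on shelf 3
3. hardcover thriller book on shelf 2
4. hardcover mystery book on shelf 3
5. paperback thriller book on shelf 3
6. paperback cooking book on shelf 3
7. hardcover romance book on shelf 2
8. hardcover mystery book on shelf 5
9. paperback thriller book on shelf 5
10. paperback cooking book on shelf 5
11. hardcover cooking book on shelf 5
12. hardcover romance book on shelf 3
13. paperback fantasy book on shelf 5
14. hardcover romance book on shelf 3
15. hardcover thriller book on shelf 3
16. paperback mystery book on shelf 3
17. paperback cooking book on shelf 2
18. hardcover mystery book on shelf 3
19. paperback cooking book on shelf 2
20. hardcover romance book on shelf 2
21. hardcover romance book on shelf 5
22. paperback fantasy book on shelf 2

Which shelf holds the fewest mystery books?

Counts by shelf (restricted to mystery books): shelf 3→3, shelf 5→1, shelf 2→0.
The minimum is 0, held uniquely by shelf 2.

shelf 2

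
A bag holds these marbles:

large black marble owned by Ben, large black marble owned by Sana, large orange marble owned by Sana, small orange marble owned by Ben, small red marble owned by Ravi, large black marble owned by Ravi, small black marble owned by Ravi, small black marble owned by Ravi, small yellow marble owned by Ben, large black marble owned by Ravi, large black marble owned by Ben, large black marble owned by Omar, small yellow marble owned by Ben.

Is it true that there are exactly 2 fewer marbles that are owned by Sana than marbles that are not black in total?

Count of marbles owned by Sana: 2.
There are 5 marbles that are not black.
The claim requires 5 − 2 (= 3) to equal 2, which does not hold.

False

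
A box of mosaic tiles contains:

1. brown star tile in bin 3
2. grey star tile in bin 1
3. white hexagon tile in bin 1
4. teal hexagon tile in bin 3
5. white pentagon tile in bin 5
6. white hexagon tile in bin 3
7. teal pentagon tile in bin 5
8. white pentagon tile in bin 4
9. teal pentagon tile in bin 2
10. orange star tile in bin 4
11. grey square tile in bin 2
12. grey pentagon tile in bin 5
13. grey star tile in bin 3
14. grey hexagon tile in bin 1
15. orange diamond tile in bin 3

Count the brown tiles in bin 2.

0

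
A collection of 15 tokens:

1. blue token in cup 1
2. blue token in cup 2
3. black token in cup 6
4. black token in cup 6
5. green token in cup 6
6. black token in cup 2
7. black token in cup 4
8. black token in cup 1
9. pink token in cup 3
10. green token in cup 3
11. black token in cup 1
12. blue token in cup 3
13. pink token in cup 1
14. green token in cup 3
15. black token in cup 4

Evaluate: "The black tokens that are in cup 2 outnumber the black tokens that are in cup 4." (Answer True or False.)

False

|black tokens in cup 2| = 1.
|black tokens in cup 4| = 2.
The claim requires 1 > 2, which does not hold.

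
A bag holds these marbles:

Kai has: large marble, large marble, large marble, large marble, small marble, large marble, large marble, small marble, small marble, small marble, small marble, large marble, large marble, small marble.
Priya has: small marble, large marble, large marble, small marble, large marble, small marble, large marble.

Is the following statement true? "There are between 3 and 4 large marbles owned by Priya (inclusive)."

large marbles owned by Priya: 4.
The claim requires 3 ≤ 4 ≤ 4, which holds.

True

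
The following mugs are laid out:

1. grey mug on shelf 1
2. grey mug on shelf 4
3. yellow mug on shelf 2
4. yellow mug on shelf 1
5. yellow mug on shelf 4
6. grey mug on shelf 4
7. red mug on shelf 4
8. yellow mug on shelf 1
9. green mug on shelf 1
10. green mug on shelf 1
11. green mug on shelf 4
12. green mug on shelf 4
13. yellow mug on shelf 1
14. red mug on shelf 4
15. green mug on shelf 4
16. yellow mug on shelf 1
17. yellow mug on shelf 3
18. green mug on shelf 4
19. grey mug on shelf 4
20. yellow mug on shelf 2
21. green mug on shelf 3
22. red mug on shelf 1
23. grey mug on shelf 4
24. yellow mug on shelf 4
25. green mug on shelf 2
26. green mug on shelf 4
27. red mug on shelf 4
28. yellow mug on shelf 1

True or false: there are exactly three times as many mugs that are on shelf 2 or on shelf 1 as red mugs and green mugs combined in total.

False

mugs on shelf 2 or on shelf 1: 12.
red mugs: 4; green mugs: 9; combined: 4 + 9 = 13.
The claim requires 12 = 3 × 13 = 39, which does not hold.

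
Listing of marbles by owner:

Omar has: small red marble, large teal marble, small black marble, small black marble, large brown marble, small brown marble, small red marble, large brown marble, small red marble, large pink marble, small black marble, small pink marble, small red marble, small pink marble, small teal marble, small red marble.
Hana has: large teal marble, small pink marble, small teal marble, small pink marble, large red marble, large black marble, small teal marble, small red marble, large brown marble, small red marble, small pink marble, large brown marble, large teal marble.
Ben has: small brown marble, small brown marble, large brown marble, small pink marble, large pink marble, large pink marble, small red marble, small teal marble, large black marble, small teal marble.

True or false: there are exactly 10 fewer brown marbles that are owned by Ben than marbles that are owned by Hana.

brown marbles owned by Ben: 3.
marbles owned by Hana: 13.
The claim requires 13 − 3 (= 10) to equal 10, which holds.

True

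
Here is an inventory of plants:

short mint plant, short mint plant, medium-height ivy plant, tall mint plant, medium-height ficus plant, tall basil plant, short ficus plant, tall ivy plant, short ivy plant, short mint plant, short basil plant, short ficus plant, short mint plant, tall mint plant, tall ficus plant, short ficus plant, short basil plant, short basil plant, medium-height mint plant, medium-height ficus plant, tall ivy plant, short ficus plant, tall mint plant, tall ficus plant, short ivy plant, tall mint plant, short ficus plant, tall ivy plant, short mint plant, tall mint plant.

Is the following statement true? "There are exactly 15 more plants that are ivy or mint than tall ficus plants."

True

plants that are ivy or mint: 17.
tall ficus plants: 2.
The claim requires 17 − 2 (= 15) to equal 15, which holds.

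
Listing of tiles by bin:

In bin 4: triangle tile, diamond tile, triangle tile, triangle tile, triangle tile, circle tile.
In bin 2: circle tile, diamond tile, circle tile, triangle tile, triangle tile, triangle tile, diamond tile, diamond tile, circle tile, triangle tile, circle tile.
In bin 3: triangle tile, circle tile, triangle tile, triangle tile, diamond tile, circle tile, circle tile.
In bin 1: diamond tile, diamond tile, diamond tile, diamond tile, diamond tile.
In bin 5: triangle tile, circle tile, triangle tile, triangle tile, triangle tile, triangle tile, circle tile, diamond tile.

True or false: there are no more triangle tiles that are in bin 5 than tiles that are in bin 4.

True

triangle tiles in bin 5: 5.
tiles in bin 4: 6.
The claim requires 5 ≤ 6, which holds.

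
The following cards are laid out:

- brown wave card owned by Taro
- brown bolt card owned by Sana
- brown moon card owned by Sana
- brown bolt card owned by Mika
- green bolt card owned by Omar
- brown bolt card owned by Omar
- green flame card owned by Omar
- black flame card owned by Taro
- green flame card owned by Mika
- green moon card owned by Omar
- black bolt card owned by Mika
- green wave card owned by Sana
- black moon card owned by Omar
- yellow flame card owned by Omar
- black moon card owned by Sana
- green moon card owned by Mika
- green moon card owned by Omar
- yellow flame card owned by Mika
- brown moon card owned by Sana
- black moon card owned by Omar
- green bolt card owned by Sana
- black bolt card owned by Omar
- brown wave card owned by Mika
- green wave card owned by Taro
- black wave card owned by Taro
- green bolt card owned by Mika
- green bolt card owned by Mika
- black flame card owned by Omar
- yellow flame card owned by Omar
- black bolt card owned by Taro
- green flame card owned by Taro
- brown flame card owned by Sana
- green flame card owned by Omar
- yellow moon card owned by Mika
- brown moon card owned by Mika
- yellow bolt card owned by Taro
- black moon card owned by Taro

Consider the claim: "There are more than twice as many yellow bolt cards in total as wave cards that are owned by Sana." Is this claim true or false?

False

|yellow bolt cards| = 1.
|wave cards owned by Sana| = 1.
The claim requires 1 > 2 × 1 = 2, which does not hold.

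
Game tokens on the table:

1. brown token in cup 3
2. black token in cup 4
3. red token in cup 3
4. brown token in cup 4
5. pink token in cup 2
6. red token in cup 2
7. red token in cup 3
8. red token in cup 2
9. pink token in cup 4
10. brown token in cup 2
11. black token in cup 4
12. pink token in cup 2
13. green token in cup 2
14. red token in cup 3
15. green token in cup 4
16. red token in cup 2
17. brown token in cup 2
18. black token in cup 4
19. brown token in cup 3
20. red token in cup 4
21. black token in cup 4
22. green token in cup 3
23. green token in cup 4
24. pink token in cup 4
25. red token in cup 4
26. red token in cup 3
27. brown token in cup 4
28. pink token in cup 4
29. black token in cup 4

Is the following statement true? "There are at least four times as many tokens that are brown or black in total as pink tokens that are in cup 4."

There are 11 tokens that are brown or black.
There are 3 pink tokens in cup 4.
The claim requires 11 ≥ 4 × 3 = 12, which does not hold.

False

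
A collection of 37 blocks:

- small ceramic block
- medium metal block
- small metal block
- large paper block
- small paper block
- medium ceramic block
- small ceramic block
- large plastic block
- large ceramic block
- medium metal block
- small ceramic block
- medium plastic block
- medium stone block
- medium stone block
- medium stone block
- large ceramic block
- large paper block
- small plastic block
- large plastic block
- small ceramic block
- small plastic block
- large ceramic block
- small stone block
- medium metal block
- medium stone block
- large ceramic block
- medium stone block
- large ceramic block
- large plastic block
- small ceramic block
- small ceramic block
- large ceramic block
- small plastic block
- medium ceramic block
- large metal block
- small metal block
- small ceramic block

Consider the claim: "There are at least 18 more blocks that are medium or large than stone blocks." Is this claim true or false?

|blocks that are medium or large| = 23.
|stone blocks| = 6.
The claim requires 23 − 6 = 17 ≥ 18, which does not hold.

False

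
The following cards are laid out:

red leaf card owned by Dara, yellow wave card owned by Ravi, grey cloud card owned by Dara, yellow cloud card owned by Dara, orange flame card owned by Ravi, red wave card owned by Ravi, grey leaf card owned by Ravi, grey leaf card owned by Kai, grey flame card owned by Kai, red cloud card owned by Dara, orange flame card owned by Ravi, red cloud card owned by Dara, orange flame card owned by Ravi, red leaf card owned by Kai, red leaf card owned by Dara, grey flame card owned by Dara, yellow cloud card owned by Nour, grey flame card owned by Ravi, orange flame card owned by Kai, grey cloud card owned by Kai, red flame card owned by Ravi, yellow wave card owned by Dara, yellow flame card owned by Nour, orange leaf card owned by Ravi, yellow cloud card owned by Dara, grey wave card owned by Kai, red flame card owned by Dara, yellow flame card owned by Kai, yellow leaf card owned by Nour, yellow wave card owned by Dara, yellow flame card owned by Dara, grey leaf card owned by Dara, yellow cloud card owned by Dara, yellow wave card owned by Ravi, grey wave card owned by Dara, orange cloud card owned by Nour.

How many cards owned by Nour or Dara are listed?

19

Dara: 15; Nour: 4; together 15 + 4 = 19.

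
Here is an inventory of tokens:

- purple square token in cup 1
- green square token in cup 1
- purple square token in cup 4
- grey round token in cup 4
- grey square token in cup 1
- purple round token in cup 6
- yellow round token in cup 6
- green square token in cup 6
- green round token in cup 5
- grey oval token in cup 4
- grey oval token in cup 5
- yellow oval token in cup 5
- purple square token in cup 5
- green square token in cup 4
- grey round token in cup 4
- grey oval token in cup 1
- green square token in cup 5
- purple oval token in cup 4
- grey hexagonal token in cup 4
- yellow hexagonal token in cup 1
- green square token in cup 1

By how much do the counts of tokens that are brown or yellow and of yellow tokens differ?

tokens that are brown or yellow: 3. yellow tokens: 3.
|3 − 3| = 3 − 3 = 0.

0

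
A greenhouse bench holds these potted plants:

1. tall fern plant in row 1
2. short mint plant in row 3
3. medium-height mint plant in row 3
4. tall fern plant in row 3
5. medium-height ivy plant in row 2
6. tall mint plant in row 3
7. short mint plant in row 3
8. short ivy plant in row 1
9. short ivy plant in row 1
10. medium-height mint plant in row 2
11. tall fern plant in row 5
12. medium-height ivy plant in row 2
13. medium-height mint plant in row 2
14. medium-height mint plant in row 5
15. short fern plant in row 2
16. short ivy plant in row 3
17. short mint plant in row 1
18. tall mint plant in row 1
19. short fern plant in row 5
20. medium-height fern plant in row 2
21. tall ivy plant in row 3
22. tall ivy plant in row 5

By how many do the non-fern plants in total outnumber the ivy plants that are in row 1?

14

non-fern plants: 16.
ivy plants in row 1: 2.
16 − 2 = 14.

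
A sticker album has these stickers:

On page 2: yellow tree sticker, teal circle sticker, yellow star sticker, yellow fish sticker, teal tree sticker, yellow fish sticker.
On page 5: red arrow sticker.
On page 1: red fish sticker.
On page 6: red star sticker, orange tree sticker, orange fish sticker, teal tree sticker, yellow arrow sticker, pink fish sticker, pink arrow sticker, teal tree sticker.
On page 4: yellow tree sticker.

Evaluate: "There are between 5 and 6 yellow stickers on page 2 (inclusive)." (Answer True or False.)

There are 4 yellow stickers on page 2.
The claim requires 5 ≤ 4 ≤ 6, which does not hold.

False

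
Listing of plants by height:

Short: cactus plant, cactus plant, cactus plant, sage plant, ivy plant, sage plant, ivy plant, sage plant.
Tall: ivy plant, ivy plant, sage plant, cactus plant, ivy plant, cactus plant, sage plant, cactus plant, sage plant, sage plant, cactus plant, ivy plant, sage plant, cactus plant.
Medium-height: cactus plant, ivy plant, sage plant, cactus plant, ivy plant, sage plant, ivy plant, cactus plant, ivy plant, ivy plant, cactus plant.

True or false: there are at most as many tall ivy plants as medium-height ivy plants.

|tall ivy plants| = 4.
|medium-height ivy plants| = 5.
The claim requires 4 ≤ 5, which holds.

True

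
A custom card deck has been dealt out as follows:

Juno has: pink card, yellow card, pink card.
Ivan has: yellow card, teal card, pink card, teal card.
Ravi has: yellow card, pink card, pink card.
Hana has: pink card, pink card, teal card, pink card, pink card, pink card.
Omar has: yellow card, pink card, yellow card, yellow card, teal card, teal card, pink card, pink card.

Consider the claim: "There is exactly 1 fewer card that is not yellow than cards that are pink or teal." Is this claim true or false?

There are 18 cards that are not yellow.
There are 18 cards that are pink or teal.
The claim requires 18 − 18 (= 0) to equal 1, which does not hold.

False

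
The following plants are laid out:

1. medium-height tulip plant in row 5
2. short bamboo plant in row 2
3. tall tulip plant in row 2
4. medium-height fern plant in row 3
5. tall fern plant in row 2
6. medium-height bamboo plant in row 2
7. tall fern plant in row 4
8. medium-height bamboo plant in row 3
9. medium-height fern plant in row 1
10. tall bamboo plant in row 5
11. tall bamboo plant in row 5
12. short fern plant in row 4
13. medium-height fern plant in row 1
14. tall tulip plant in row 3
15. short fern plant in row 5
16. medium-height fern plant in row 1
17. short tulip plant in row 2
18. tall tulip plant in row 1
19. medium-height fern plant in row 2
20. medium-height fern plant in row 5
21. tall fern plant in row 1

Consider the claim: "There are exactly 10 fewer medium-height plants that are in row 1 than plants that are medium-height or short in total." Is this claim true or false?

|medium-height plants in row 1| = 3.
|plants that are medium-height or short| = 13.
The claim requires 13 − 3 (= 10) to equal 10, which holds.

True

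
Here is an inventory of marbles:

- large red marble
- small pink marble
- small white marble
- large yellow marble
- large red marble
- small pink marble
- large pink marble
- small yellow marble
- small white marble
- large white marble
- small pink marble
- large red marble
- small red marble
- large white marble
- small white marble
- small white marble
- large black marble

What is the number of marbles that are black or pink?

5

black: 1; pink: 4; together 1 + 4 = 5.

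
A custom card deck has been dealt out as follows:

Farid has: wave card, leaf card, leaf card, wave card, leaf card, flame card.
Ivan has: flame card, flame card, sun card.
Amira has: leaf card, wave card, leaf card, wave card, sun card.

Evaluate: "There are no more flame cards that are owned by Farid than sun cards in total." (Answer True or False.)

True

|flame cards owned by Farid| = 1.
|sun cards| = 2.
The claim requires 1 ≤ 2, which holds.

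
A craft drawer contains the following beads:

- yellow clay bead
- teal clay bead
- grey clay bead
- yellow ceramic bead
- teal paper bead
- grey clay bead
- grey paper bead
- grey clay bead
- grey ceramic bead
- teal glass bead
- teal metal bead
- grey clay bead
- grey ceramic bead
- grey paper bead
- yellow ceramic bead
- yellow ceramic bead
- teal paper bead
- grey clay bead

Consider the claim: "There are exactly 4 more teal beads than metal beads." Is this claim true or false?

True

teal beads: 5.
metal beads: 1.
The claim requires 5 − 1 (= 4) to equal 4, which holds.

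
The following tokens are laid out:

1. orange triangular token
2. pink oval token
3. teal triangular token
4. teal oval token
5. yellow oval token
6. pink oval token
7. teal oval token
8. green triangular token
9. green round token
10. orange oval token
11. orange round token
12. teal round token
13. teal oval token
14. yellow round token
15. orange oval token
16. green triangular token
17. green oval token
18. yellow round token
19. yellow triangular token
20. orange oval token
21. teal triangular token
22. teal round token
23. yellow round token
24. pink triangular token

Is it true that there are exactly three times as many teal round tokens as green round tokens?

False

|teal round tokens| = 2.
|green round tokens| = 1.
The claim requires 2 = 3 × 1 = 3, which does not hold.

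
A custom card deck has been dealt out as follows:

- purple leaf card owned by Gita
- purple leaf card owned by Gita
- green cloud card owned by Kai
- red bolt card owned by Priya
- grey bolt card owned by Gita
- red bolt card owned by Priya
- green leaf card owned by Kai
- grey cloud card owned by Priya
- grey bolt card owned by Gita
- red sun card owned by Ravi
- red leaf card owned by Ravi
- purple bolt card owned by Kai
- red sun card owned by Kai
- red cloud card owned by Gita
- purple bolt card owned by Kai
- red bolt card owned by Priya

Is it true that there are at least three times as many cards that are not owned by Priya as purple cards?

Count of cards that are not owned by Priya: 12.
There are 4 purple cards.
The claim requires 12 ≥ 3 × 4 = 12, which holds.

True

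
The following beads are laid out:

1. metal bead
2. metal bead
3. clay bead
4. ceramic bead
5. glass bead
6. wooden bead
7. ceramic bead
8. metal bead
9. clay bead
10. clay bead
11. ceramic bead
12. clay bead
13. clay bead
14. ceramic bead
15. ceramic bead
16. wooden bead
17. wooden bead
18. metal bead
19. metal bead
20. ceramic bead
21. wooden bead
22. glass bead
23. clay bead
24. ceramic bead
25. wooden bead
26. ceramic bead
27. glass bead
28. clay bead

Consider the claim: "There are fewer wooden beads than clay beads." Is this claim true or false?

There are 5 wooden beads.
There are 7 clay beads.
The claim requires 5 < 7, which holds.

True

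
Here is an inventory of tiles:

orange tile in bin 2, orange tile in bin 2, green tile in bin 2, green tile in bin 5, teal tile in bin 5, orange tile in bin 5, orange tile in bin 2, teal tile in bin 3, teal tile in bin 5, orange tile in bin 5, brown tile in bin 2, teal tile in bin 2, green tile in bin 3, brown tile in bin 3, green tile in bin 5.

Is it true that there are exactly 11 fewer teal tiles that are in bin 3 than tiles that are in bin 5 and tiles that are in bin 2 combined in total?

True

teal tiles in bin 3: 1.
tiles in bin 5: 6; tiles in bin 2: 6; combined: 6 + 6 = 12.
The claim requires 12 − 1 (= 11) to equal 11, which holds.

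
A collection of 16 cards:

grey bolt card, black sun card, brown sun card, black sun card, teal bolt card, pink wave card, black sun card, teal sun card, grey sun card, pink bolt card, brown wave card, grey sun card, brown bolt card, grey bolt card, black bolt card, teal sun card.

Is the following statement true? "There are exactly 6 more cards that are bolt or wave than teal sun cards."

True

|cards that are bolt or wave| = 8.
|teal sun cards| = 2.
The claim requires 8 − 2 (= 6) to equal 6, which holds.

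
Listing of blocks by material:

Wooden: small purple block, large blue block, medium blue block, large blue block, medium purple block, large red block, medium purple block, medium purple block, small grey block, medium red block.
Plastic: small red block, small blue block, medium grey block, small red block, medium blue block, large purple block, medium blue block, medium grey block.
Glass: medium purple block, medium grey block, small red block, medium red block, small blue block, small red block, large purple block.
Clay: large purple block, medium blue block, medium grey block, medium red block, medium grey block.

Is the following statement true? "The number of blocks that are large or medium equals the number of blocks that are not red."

|blocks that are large or medium| = 22.
|blocks that are not red| = 22.
The claim requires 22 = 22, which holds.

True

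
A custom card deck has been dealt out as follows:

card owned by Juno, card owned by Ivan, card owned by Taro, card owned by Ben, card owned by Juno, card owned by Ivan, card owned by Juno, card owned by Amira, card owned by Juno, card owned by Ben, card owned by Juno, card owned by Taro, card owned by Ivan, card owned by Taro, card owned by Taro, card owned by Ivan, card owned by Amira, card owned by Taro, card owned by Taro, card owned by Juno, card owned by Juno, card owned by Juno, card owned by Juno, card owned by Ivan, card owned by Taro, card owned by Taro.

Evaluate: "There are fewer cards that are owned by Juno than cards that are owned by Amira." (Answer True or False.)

Count of cards owned by Juno: 9.
Count of cards owned by Amira: 2.
The claim requires 9 < 2, which does not hold.

False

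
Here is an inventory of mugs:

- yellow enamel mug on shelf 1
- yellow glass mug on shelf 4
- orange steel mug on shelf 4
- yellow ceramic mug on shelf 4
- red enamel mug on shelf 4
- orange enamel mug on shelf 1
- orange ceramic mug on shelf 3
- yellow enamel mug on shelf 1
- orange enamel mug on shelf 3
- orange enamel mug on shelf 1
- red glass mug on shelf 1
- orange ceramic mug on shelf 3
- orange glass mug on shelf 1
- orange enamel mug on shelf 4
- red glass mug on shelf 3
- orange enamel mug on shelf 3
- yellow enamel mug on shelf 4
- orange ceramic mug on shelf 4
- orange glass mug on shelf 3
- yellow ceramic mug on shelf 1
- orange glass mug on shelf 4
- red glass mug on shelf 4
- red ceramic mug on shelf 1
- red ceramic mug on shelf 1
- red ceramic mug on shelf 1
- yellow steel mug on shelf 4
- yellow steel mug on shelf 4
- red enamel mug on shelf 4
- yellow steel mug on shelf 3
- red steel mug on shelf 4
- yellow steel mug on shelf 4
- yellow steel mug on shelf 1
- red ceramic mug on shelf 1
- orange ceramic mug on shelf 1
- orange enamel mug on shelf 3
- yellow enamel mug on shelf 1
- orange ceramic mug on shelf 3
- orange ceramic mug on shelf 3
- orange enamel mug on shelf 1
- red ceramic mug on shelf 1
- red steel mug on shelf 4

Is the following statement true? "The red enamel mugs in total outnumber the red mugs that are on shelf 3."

|red enamel mugs| = 2.
|red mugs on shelf 3| = 1.
The claim requires 2 > 1, which holds.

True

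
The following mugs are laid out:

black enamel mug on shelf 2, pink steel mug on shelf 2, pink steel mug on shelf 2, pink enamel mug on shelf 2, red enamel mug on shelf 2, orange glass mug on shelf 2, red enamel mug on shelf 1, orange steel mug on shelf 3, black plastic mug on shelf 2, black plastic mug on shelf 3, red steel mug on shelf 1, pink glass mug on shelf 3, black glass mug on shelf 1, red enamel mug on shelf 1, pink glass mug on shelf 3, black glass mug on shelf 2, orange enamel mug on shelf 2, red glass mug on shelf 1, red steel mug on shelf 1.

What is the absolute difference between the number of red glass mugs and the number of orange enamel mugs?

red glass mugs: 1. orange enamel mugs: 1.
|1 − 1| = 1 − 1 = 0.

0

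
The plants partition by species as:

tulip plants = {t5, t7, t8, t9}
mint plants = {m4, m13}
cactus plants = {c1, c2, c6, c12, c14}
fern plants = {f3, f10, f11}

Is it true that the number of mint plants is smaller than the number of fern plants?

|mint plants| = 2.
|fern plants| = 3.
The claim requires 2 < 3, which holds.

True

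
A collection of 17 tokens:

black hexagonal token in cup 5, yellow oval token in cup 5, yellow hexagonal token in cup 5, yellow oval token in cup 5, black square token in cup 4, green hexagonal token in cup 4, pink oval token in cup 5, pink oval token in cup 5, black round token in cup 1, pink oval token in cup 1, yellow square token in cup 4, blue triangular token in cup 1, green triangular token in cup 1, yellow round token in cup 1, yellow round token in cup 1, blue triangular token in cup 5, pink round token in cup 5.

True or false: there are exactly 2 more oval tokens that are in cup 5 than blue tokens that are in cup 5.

oval tokens in cup 5: 4.
blue tokens in cup 5: 1.
The claim requires 4 − 1 (= 3) to equal 2, which does not hold.

False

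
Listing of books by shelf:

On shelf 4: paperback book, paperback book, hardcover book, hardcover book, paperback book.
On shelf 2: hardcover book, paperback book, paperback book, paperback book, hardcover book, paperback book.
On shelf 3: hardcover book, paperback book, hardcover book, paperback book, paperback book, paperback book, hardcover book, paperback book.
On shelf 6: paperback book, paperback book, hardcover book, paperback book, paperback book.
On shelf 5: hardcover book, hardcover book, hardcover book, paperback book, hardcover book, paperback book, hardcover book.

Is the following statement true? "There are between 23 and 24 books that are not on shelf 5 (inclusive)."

True

|books that are not on shelf 5| = 24.
The claim requires 23 ≤ 24 ≤ 24, which holds.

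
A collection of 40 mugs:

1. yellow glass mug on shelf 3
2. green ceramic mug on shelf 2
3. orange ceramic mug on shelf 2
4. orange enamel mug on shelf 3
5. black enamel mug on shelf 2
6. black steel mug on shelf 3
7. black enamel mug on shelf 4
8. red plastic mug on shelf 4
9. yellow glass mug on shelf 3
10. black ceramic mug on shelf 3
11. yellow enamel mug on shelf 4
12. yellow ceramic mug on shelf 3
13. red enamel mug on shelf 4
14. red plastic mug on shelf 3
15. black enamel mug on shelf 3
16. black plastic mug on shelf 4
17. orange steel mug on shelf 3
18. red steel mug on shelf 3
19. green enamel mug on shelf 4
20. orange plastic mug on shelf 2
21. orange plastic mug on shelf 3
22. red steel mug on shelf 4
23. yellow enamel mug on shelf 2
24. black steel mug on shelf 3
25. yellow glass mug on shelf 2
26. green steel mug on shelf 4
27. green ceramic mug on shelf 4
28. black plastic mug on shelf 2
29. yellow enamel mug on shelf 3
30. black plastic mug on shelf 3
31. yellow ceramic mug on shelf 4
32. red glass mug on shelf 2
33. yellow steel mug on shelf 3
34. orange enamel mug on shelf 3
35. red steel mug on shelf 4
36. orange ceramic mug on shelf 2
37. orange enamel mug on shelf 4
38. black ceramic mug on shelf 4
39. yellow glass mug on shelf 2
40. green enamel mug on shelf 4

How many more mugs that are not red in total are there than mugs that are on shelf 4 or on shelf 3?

3

mugs that are not red: 33.
mugs on shelf 4 or on shelf 3: 30.
33 − 30 = 3.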